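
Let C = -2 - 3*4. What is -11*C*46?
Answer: 7084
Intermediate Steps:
C = -14 (C = -2 - 12 = -14)
-11*C*46 = -11*(-14)*46 = 154*46 = 7084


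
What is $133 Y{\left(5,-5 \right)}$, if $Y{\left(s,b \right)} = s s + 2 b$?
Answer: $1995$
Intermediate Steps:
$Y{\left(s,b \right)} = s^{2} + 2 b$
$133 Y{\left(5,-5 \right)} = 133 \left(5^{2} + 2 \left(-5\right)\right) = 133 \left(25 - 10\right) = 133 \cdot 15 = 1995$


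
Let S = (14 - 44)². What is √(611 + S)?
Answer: √1511 ≈ 38.872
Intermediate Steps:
S = 900 (S = (-30)² = 900)
√(611 + S) = √(611 + 900) = √1511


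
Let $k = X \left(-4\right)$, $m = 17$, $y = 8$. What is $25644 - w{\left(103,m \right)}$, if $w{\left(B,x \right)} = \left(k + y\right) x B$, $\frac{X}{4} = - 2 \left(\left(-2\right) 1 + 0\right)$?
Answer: $123700$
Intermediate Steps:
$X = 16$ ($X = 4 \left(- 2 \left(\left(-2\right) 1 + 0\right)\right) = 4 \left(- 2 \left(-2 + 0\right)\right) = 4 \left(\left(-2\right) \left(-2\right)\right) = 4 \cdot 4 = 16$)
$k = -64$ ($k = 16 \left(-4\right) = -64$)
$w{\left(B,x \right)} = - 56 B x$ ($w{\left(B,x \right)} = \left(-64 + 8\right) x B = - 56 B x$)
$25644 - w{\left(103,m \right)} = 25644 - \left(-56\right) 103 \cdot 17 = 25644 - -98056 = 25644 + 98056 = 123700$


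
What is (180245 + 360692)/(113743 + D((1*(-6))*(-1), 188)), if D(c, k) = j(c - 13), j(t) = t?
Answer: 540937/113736 ≈ 4.7561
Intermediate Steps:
D(c, k) = -13 + c (D(c, k) = c - 13 = -13 + c)
(180245 + 360692)/(113743 + D((1*(-6))*(-1), 188)) = (180245 + 360692)/(113743 + (-13 + (1*(-6))*(-1))) = 540937/(113743 + (-13 - 6*(-1))) = 540937/(113743 + (-13 + 6)) = 540937/(113743 - 7) = 540937/113736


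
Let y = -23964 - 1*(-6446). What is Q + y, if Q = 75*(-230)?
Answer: -34768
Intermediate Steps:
y = -17518 (y = -23964 + 6446 = -17518)
Q = -17250
Q + y = -17250 - 17518 = -34768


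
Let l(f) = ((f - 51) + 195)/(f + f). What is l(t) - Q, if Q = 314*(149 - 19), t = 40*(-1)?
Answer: -408213/10 ≈ -40821.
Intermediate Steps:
t = -40
l(f) = (144 + f)/(2*f) (l(f) = ((-51 + f) + 195)/((2*f)) = (144 + f)*(1/(2*f)) = (144 + f)/(2*f))
Q = 40820 (Q = 314*130 = 40820)
l(t) - Q = (½)*(144 - 40)/(-40) - 1*40820 = (½)*(-1/40)*104 - 40820 = -13/10 - 40820 = -408213/10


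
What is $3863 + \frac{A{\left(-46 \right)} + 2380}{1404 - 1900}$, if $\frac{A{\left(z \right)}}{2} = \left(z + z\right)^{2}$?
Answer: $\frac{474185}{124} \approx 3824.1$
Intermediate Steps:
$A{\left(z \right)} = 8 z^{2}$ ($A{\left(z \right)} = 2 \left(z + z\right)^{2} = 2 \left(2 z\right)^{2} = 2 \cdot 4 z^{2} = 8 z^{2}$)
$3863 + \frac{A{\left(-46 \right)} + 2380}{1404 - 1900} = 3863 + \frac{8 \left(-46\right)^{2} + 2380}{1404 - 1900} = 3863 + \frac{8 \cdot 2116 + 2380}{-496} = 3863 + \left(16928 + 2380\right) \left(- \frac{1}{496}\right) = 3863 + 19308 \left(- \frac{1}{496}\right) = 3863 - \frac{4827}{124} = \frac{474185}{124}$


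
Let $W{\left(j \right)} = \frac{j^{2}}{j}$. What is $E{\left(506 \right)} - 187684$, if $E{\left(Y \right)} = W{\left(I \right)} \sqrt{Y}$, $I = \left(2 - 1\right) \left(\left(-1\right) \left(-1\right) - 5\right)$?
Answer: $-187684 - 4 \sqrt{506} \approx -1.8777 \cdot 10^{5}$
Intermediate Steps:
$I = -4$ ($I = \left(2 - 1\right) \left(1 - 5\right) = 1 \left(-4\right) = -4$)
$W{\left(j \right)} = j$
$E{\left(Y \right)} = - 4 \sqrt{Y}$
$E{\left(506 \right)} - 187684 = - 4 \sqrt{506} - 187684 = -187684 - 4 \sqrt{506}$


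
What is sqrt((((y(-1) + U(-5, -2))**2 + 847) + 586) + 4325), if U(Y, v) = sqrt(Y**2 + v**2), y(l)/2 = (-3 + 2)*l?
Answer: sqrt(5791 + 4*sqrt(29)) ≈ 76.240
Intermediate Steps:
y(l) = -2*l (y(l) = 2*((-3 + 2)*l) = 2*(-l) = -2*l)
sqrt((((y(-1) + U(-5, -2))**2 + 847) + 586) + 4325) = sqrt((((-2*(-1) + sqrt((-5)**2 + (-2)**2))**2 + 847) + 586) + 4325) = sqrt((((2 + sqrt(25 + 4))**2 + 847) + 586) + 4325) = sqrt((((2 + sqrt(29))**2 + 847) + 586) + 4325) = sqrt(((847 + (2 + sqrt(29))**2) + 586) + 4325) = sqrt((1433 + (2 + sqrt(29))**2) + 4325) = sqrt(5758 + (2 + sqrt(29))**2)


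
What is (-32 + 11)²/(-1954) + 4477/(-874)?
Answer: -2283373/426949 ≈ -5.3481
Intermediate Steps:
(-32 + 11)²/(-1954) + 4477/(-874) = (-21)²*(-1/1954) + 4477*(-1/874) = 441*(-1/1954) - 4477/874 = -441/1954 - 4477/874 = -2283373/426949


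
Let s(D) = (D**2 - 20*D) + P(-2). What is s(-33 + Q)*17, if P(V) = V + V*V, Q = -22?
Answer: 70159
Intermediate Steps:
P(V) = V + V**2
s(D) = 2 + D**2 - 20*D (s(D) = (D**2 - 20*D) - 2*(1 - 2) = (D**2 - 20*D) - 2*(-1) = (D**2 - 20*D) + 2 = 2 + D**2 - 20*D)
s(-33 + Q)*17 = (2 + (-33 - 22)**2 - 20*(-33 - 22))*17 = (2 + (-55)**2 - 20*(-55))*17 = (2 + 3025 + 1100)*17 = 4127*17 = 70159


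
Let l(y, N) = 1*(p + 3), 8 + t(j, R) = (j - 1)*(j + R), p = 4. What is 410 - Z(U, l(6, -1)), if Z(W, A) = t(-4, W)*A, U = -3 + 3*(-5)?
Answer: -304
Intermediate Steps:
t(j, R) = -8 + (-1 + j)*(R + j) (t(j, R) = -8 + (j - 1)*(j + R) = -8 + (-1 + j)*(R + j))
U = -18 (U = -3 - 15 = -18)
l(y, N) = 7 (l(y, N) = 1*(4 + 3) = 1*7 = 7)
Z(W, A) = A*(12 - 5*W) (Z(W, A) = (-8 + (-4)² - W - 1*(-4) + W*(-4))*A = (-8 + 16 - W + 4 - 4*W)*A = (12 - 5*W)*A = A*(12 - 5*W))
410 - Z(U, l(6, -1)) = 410 - 7*(12 - 5*(-18)) = 410 - 7*(12 + 90) = 410 - 7*102 = 410 - 1*714 = 410 - 714 = -304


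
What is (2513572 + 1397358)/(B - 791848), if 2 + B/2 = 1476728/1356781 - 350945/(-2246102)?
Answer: -5959218024889922830/1206568227286622711 ≈ -4.9390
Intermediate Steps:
B = -2301899813023/1523734258831 (B = -4 + 2*(1476728/1356781 - 350945/(-2246102)) = -4 + 2*(1476728*(1/1356781) - 350945*(-1/2246102)) = -4 + 2*(1476728/1356781 + 350945/2246102) = -4 + 2*(3793037222301/3047468517662) = -4 + 3793037222301/1523734258831 = -2301899813023/1523734258831 ≈ -1.5107)
(2513572 + 1397358)/(B - 791848) = (2513572 + 1397358)/(-2301899813023/1523734258831 - 791848) = 3910930/(-1206568227286622711/1523734258831) = 3910930*(-1523734258831/1206568227286622711) = -5959218024889922830/1206568227286622711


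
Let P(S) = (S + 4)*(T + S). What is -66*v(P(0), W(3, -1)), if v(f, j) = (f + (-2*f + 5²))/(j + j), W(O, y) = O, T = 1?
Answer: -231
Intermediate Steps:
P(S) = (1 + S)*(4 + S) (P(S) = (S + 4)*(1 + S) = (4 + S)*(1 + S) = (1 + S)*(4 + S))
v(f, j) = (25 - f)/(2*j) (v(f, j) = (f + (-2*f + 25))/((2*j)) = (f + (25 - 2*f))*(1/(2*j)) = (25 - f)*(1/(2*j)) = (25 - f)/(2*j))
-66*v(P(0), W(3, -1)) = -33*(25 - (4 + 0² + 5*0))/3 = -33*(25 - (4 + 0 + 0))/3 = -33*(25 - 1*4)/3 = -33*(25 - 4)/3 = -33*21/3 = -66*7/2 = -231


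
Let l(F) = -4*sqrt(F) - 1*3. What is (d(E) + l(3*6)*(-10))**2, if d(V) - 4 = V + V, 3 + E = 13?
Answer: 31716 + 12960*sqrt(2) ≈ 50044.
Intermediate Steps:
E = 10 (E = -3 + 13 = 10)
d(V) = 4 + 2*V (d(V) = 4 + (V + V) = 4 + 2*V)
l(F) = -3 - 4*sqrt(F) (l(F) = -4*sqrt(F) - 3 = -3 - 4*sqrt(F))
(d(E) + l(3*6)*(-10))**2 = ((4 + 2*10) + (-3 - 4*3*sqrt(2))*(-10))**2 = ((4 + 20) + (-3 - 12*sqrt(2))*(-10))**2 = (24 + (-3 - 12*sqrt(2))*(-10))**2 = (24 + (30 + 120*sqrt(2)))**2 = (54 + 120*sqrt(2))**2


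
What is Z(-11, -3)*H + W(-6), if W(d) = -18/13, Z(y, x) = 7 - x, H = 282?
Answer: 36642/13 ≈ 2818.6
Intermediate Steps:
W(d) = -18/13 (W(d) = -18*1/13 = -18/13)
Z(-11, -3)*H + W(-6) = (7 - 1*(-3))*282 - 18/13 = (7 + 3)*282 - 18/13 = 10*282 - 18/13 = 2820 - 18/13 = 36642/13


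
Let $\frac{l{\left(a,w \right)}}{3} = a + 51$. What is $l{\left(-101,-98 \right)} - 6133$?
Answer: $-6283$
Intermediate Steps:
$l{\left(a,w \right)} = 153 + 3 a$ ($l{\left(a,w \right)} = 3 \left(a + 51\right) = 3 \left(51 + a\right) = 153 + 3 a$)
$l{\left(-101,-98 \right)} - 6133 = \left(153 + 3 \left(-101\right)\right) - 6133 = \left(153 - 303\right) - 6133 = -150 - 6133 = -6283$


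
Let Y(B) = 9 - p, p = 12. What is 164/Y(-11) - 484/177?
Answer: -10160/177 ≈ -57.401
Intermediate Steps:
Y(B) = -3 (Y(B) = 9 - 1*12 = 9 - 12 = -3)
164/Y(-11) - 484/177 = 164/(-3) - 484/177 = 164*(-1/3) - 484*1/177 = -164/3 - 484/177 = -10160/177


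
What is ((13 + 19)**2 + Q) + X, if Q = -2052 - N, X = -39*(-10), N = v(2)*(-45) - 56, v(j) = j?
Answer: -492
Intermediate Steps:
N = -146 (N = 2*(-45) - 56 = -90 - 56 = -146)
X = 390
Q = -1906 (Q = -2052 - 1*(-146) = -2052 + 146 = -1906)
((13 + 19)**2 + Q) + X = ((13 + 19)**2 - 1906) + 390 = (32**2 - 1906) + 390 = (1024 - 1906) + 390 = -882 + 390 = -492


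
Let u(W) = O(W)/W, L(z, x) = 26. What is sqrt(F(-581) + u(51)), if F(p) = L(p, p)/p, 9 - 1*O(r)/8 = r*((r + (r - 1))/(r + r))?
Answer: 19*I*sqrt(15941478)/29631 ≈ 2.5602*I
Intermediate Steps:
O(r) = 76 - 8*r (O(r) = 72 - 8*r*(r + (r - 1))/(r + r) = 72 - 8*r*(r + (-1 + r))/((2*r)) = 72 - 8*r*(-1 + 2*r)*(1/(2*r)) = 72 - 8*r*(-1 + 2*r)/(2*r) = 72 - 8*(-1/2 + r) = 72 + (4 - 8*r) = 76 - 8*r)
F(p) = 26/p
u(W) = (76 - 8*W)/W
sqrt(F(-581) + u(51)) = sqrt(26/(-581) + (-8 + 76/51)) = sqrt(26*(-1/581) + (-8 + 76*(1/51))) = sqrt(-26/581 + (-8 + 76/51)) = sqrt(-26/581 - 332/51) = sqrt(-194218/29631) = 19*I*sqrt(15941478)/29631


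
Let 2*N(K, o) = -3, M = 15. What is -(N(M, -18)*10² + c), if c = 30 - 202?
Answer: 322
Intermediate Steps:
N(K, o) = -3/2 (N(K, o) = (½)*(-3) = -3/2)
c = -172
-(N(M, -18)*10² + c) = -(-3/2*10² - 172) = -(-3/2*100 - 172) = -(-150 - 172) = -1*(-322) = 322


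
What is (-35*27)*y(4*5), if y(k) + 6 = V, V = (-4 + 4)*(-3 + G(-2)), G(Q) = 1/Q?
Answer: 5670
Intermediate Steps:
V = 0 (V = (-4 + 4)*(-3 + 1/(-2)) = 0*(-3 - ½) = 0*(-7/2) = 0)
y(k) = -6 (y(k) = -6 + 0 = -6)
(-35*27)*y(4*5) = -35*27*(-6) = -945*(-6) = 5670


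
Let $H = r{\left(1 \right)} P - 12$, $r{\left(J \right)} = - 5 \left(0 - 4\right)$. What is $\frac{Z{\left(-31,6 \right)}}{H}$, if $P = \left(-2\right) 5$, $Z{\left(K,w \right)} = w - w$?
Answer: $0$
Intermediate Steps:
$Z{\left(K,w \right)} = 0$
$P = -10$
$r{\left(J \right)} = 20$ ($r{\left(J \right)} = \left(-5\right) \left(-4\right) = 20$)
$H = -212$ ($H = 20 \left(-10\right) - 12 = -200 - 12 = -212$)
$\frac{Z{\left(-31,6 \right)}}{H} = \frac{0}{-212} = 0 \left(- \frac{1}{212}\right) = 0$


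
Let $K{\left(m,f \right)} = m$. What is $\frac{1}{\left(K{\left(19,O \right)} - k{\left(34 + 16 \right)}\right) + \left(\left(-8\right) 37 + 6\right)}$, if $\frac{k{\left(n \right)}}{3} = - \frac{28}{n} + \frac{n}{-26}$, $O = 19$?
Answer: $- \frac{325}{85654} \approx -0.0037943$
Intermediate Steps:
$k{\left(n \right)} = - \frac{84}{n} - \frac{3 n}{26}$ ($k{\left(n \right)} = 3 \left(- \frac{28}{n} + \frac{n}{-26}\right) = 3 \left(- \frac{28}{n} + n \left(- \frac{1}{26}\right)\right) = 3 \left(- \frac{28}{n} - \frac{n}{26}\right) = - \frac{84}{n} - \frac{3 n}{26}$)
$\frac{1}{\left(K{\left(19,O \right)} - k{\left(34 + 16 \right)}\right) + \left(\left(-8\right) 37 + 6\right)} = \frac{1}{\left(19 - \left(- \frac{84}{34 + 16} - \frac{3 \left(34 + 16\right)}{26}\right)\right) + \left(\left(-8\right) 37 + 6\right)} = \frac{1}{\left(19 - \left(- \frac{84}{50} - \frac{75}{13}\right)\right) + \left(-296 + 6\right)} = \frac{1}{\left(19 - \left(\left(-84\right) \frac{1}{50} - \frac{75}{13}\right)\right) - 290} = \frac{1}{\left(19 - \left(- \frac{42}{25} - \frac{75}{13}\right)\right) - 290} = \frac{1}{\left(19 - - \frac{2421}{325}\right) - 290} = \frac{1}{\left(19 + \frac{2421}{325}\right) - 290} = \frac{1}{\frac{8596}{325} - 290} = \frac{1}{- \frac{85654}{325}} = - \frac{325}{85654}$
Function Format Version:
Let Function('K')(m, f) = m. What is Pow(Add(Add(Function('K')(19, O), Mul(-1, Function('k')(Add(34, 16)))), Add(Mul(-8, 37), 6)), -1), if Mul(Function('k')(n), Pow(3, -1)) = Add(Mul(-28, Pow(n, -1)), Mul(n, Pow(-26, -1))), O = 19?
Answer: Rational(-325, 85654) ≈ -0.0037943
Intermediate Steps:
Function('k')(n) = Add(Mul(-84, Pow(n, -1)), Mul(Rational(-3, 26), n)) (Function('k')(n) = Mul(3, Add(Mul(-28, Pow(n, -1)), Mul(n, Pow(-26, -1)))) = Mul(3, Add(Mul(-28, Pow(n, -1)), Mul(n, Rational(-1, 26)))) = Mul(3, Add(Mul(-28, Pow(n, -1)), Mul(Rational(-1, 26), n))) = Add(Mul(-84, Pow(n, -1)), Mul(Rational(-3, 26), n)))
Pow(Add(Add(Function('K')(19, O), Mul(-1, Function('k')(Add(34, 16)))), Add(Mul(-8, 37), 6)), -1) = Pow(Add(Add(19, Mul(-1, Add(Mul(-84, Pow(Add(34, 16), -1)), Mul(Rational(-3, 26), Add(34, 16))))), Add(Mul(-8, 37), 6)), -1) = Pow(Add(Add(19, Mul(-1, Add(Mul(-84, Pow(50, -1)), Mul(Rational(-3, 26), 50)))), Add(-296, 6)), -1) = Pow(Add(Add(19, Mul(-1, Add(Mul(-84, Rational(1, 50)), Rational(-75, 13)))), -290), -1) = Pow(Add(Add(19, Mul(-1, Add(Rational(-42, 25), Rational(-75, 13)))), -290), -1) = Pow(Add(Add(19, Mul(-1, Rational(-2421, 325))), -290), -1) = Pow(Add(Add(19, Rational(2421, 325)), -290), -1) = Pow(Add(Rational(8596, 325), -290), -1) = Pow(Rational(-85654, 325), -1) = Rational(-325, 85654)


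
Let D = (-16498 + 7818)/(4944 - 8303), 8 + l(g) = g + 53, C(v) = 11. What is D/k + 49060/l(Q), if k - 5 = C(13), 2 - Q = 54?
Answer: -329577485/47026 ≈ -7008.4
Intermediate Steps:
Q = -52 (Q = 2 - 1*54 = 2 - 54 = -52)
k = 16 (k = 5 + 11 = 16)
l(g) = 45 + g (l(g) = -8 + (g + 53) = -8 + (53 + g) = 45 + g)
D = 8680/3359 (D = -8680/(-3359) = -8680*(-1/3359) = 8680/3359 ≈ 2.5841)
D/k + 49060/l(Q) = (8680/3359)/16 + 49060/(45 - 52) = (8680/3359)*(1/16) + 49060/(-7) = 1085/6718 + 49060*(-⅐) = 1085/6718 - 49060/7 = -329577485/47026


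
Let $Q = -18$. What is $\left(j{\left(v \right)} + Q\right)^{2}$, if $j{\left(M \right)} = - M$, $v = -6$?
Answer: $144$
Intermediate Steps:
$\left(j{\left(v \right)} + Q\right)^{2} = \left(\left(-1\right) \left(-6\right) - 18\right)^{2} = \left(6 - 18\right)^{2} = \left(-12\right)^{2} = 144$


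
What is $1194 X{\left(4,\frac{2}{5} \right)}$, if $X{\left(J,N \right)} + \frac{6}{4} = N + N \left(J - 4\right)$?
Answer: $- \frac{6567}{5} \approx -1313.4$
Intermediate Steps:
$X{\left(J,N \right)} = - \frac{3}{2} + N + N \left(-4 + J\right)$ ($X{\left(J,N \right)} = - \frac{3}{2} + \left(N + N \left(J - 4\right)\right) = - \frac{3}{2} + \left(N + N \left(-4 + J\right)\right) = - \frac{3}{2} + N + N \left(-4 + J\right)$)
$1194 X{\left(4,\frac{2}{5} \right)} = 1194 \left(- \frac{3}{2} - 3 \cdot \frac{2}{5} + 4 \cdot \frac{2}{5}\right) = 1194 \left(- \frac{3}{2} - 3 \cdot 2 \cdot \frac{1}{5} + 4 \cdot 2 \cdot \frac{1}{5}\right) = 1194 \left(- \frac{3}{2} - \frac{6}{5} + 4 \cdot \frac{2}{5}\right) = 1194 \left(- \frac{3}{2} - \frac{6}{5} + \frac{8}{5}\right) = 1194 \left(- \frac{11}{10}\right) = - \frac{6567}{5}$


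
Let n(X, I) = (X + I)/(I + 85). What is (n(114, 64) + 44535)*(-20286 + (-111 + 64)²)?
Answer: -119957037761/149 ≈ -8.0508e+8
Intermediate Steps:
n(X, I) = (I + X)/(85 + I)
(n(114, 64) + 44535)*(-20286 + (-111 + 64)²) = ((64 + 114)/(85 + 64) + 44535)*(-20286 + (-111 + 64)²) = (178/149 + 44535)*(-20286 + (-47)²) = ((1/149)*178 + 44535)*(-20286 + 2209) = (178/149 + 44535)*(-18077) = (6635893/149)*(-18077) = -119957037761/149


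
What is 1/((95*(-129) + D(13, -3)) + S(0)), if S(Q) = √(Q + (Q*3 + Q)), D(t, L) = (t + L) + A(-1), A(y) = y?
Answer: -1/12246 ≈ -8.1659e-5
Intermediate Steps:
D(t, L) = -1 + L + t (D(t, L) = (t + L) - 1 = (L + t) - 1 = -1 + L + t)
S(Q) = √5*√Q (S(Q) = √(Q + (3*Q + Q)) = √(Q + 4*Q) = √(5*Q) = √5*√Q)
1/((95*(-129) + D(13, -3)) + S(0)) = 1/((95*(-129) + (-1 - 3 + 13)) + √5*√0) = 1/((-12255 + 9) + √5*0) = 1/(-12246 + 0) = 1/(-12246) = -1/12246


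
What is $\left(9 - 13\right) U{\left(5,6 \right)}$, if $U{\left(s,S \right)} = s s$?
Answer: $-100$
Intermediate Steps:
$U{\left(s,S \right)} = s^{2}$
$\left(9 - 13\right) U{\left(5,6 \right)} = \left(9 - 13\right) 5^{2} = \left(-4\right) 25 = -100$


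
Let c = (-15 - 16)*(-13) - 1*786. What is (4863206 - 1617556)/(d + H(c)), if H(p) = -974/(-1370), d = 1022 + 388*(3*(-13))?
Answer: -2223270250/9664863 ≈ -230.04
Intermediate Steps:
c = -383 (c = -31*(-13) - 786 = 403 - 786 = -383)
d = -14110 (d = 1022 + 388*(-39) = 1022 - 15132 = -14110)
H(p) = 487/685 (H(p) = -974*(-1/1370) = 487/685)
(4863206 - 1617556)/(d + H(c)) = (4863206 - 1617556)/(-14110 + 487/685) = 3245650/(-9664863/685) = 3245650*(-685/9664863) = -2223270250/9664863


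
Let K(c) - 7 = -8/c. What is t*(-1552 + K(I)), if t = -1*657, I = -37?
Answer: 37552149/37 ≈ 1.0149e+6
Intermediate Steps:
K(c) = 7 - 8/c
t = -657
t*(-1552 + K(I)) = -657*(-1552 + (7 - 8/(-37))) = -657*(-1552 + (7 - 8*(-1/37))) = -657*(-1552 + (7 + 8/37)) = -657*(-1552 + 267/37) = -657*(-57157/37) = 37552149/37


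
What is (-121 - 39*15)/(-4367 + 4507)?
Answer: -353/70 ≈ -5.0429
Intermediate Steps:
(-121 - 39*15)/(-4367 + 4507) = (-121 - 585)/140 = -706*1/140 = -353/70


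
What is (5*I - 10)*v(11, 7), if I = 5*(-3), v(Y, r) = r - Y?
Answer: 340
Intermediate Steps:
I = -15
(5*I - 10)*v(11, 7) = (5*(-15) - 10)*(7 - 1*11) = (-75 - 10)*(7 - 11) = -85*(-4) = 340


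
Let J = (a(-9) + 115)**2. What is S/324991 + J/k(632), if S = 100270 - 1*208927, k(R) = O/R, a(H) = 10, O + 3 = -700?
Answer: -3209362510871/228468673 ≈ -14047.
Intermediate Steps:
O = -703 (O = -3 - 700 = -703)
k(R) = -703/R
S = -108657 (S = 100270 - 208927 = -108657)
J = 15625 (J = (10 + 115)**2 = 125**2 = 15625)
S/324991 + J/k(632) = -108657/324991 + 15625/((-703/632)) = -108657*1/324991 + 15625/((-703*1/632)) = -108657/324991 + 15625/(-703/632) = -108657/324991 + 15625*(-632/703) = -108657/324991 - 9875000/703 = -3209362510871/228468673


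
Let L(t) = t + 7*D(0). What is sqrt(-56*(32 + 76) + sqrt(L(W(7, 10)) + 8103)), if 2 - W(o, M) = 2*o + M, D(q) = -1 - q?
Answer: sqrt(-6048 + sqrt(8074)) ≈ 77.189*I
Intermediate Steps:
W(o, M) = 2 - M - 2*o (W(o, M) = 2 - (2*o + M) = 2 - (M + 2*o) = 2 + (-M - 2*o) = 2 - M - 2*o)
L(t) = -7 + t (L(t) = t + 7*(-1 - 1*0) = t + 7*(-1 + 0) = t + 7*(-1) = t - 7 = -7 + t)
sqrt(-56*(32 + 76) + sqrt(L(W(7, 10)) + 8103)) = sqrt(-56*(32 + 76) + sqrt((-7 + (2 - 1*10 - 2*7)) + 8103)) = sqrt(-56*108 + sqrt((-7 + (2 - 10 - 14)) + 8103)) = sqrt(-6048 + sqrt((-7 - 22) + 8103)) = sqrt(-6048 + sqrt(-29 + 8103)) = sqrt(-6048 + sqrt(8074))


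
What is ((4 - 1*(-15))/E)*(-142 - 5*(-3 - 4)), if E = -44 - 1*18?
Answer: 2033/62 ≈ 32.790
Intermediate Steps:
E = -62 (E = -44 - 18 = -62)
((4 - 1*(-15))/E)*(-142 - 5*(-3 - 4)) = ((4 - 1*(-15))/(-62))*(-142 - 5*(-3 - 4)) = ((4 + 15)*(-1/62))*(-142 - 5*(-7)) = (19*(-1/62))*(-142 + 35) = -19/62*(-107) = 2033/62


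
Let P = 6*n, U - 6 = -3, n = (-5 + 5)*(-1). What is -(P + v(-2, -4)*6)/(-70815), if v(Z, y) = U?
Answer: 6/23605 ≈ 0.00025418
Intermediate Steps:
n = 0 (n = 0*(-1) = 0)
U = 3 (U = 6 - 3 = 3)
v(Z, y) = 3
P = 0 (P = 6*0 = 0)
-(P + v(-2, -4)*6)/(-70815) = -(0 + 3*6)/(-70815) = -(0 + 18)*(-1/70815) = -1*18*(-1/70815) = -18*(-1/70815) = 6/23605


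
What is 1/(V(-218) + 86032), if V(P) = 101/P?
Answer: 218/18754875 ≈ 1.1624e-5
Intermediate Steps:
1/(V(-218) + 86032) = 1/(101/(-218) + 86032) = 1/(101*(-1/218) + 86032) = 1/(-101/218 + 86032) = 1/(18754875/218) = 218/18754875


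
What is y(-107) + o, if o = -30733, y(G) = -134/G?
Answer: -3288297/107 ≈ -30732.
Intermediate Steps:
y(-107) + o = -134/(-107) - 30733 = -134*(-1/107) - 30733 = 134/107 - 30733 = -3288297/107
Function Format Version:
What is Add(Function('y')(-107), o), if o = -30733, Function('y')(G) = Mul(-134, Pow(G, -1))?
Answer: Rational(-3288297, 107) ≈ -30732.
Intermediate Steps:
Add(Function('y')(-107), o) = Add(Mul(-134, Pow(-107, -1)), -30733) = Add(Mul(-134, Rational(-1, 107)), -30733) = Add(Rational(134, 107), -30733) = Rational(-3288297, 107)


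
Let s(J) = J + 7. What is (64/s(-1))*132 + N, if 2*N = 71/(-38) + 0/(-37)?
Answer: 106937/76 ≈ 1407.1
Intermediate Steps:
s(J) = 7 + J
N = -71/76 (N = (71/(-38) + 0/(-37))/2 = (71*(-1/38) + 0*(-1/37))/2 = (-71/38 + 0)/2 = (½)*(-71/38) = -71/76 ≈ -0.93421)
(64/s(-1))*132 + N = (64/(7 - 1))*132 - 71/76 = (64/6)*132 - 71/76 = (64*(⅙))*132 - 71/76 = (32/3)*132 - 71/76 = 1408 - 71/76 = 106937/76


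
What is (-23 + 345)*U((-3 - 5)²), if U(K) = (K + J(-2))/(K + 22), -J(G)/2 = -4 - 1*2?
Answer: 12236/43 ≈ 284.56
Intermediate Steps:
J(G) = 12 (J(G) = -2*(-4 - 1*2) = -2*(-4 - 2) = -2*(-6) = 12)
U(K) = (12 + K)/(22 + K) (U(K) = (K + 12)/(K + 22) = (12 + K)/(22 + K))
(-23 + 345)*U((-3 - 5)²) = (-23 + 345)*((12 + (-3 - 5)²)/(22 + (-3 - 5)²)) = 322*((12 + (-8)²)/(22 + (-8)²)) = 322*((12 + 64)/(22 + 64)) = 322*(76/86) = 322*((1/86)*76) = 322*(38/43) = 12236/43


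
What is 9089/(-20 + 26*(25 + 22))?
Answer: 9089/1202 ≈ 7.5616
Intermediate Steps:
9089/(-20 + 26*(25 + 22)) = 9089/(-20 + 26*47) = 9089/(-20 + 1222) = 9089/1202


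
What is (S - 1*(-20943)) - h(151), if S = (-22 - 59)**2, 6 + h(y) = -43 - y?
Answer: 27704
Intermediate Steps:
h(y) = -49 - y (h(y) = -6 + (-43 - y) = -49 - y)
S = 6561 (S = (-81)**2 = 6561)
(S - 1*(-20943)) - h(151) = (6561 - 1*(-20943)) - (-49 - 1*151) = (6561 + 20943) - (-49 - 151) = 27504 - 1*(-200) = 27504 + 200 = 27704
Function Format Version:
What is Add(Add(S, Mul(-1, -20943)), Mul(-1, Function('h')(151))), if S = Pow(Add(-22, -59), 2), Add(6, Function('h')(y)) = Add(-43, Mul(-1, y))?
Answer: 27704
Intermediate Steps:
Function('h')(y) = Add(-49, Mul(-1, y)) (Function('h')(y) = Add(-6, Add(-43, Mul(-1, y))) = Add(-49, Mul(-1, y)))
S = 6561 (S = Pow(-81, 2) = 6561)
Add(Add(S, Mul(-1, -20943)), Mul(-1, Function('h')(151))) = Add(Add(6561, Mul(-1, -20943)), Mul(-1, Add(-49, Mul(-1, 151)))) = Add(Add(6561, 20943), Mul(-1, Add(-49, -151))) = Add(27504, Mul(-1, -200)) = Add(27504, 200) = 27704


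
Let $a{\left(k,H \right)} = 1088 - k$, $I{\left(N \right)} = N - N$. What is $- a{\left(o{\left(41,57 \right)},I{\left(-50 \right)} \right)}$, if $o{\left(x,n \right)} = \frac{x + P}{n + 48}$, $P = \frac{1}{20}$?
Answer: $- \frac{2283979}{2100} \approx -1087.6$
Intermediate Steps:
$P = \frac{1}{20} \approx 0.05$
$o{\left(x,n \right)} = \frac{\frac{1}{20} + x}{48 + n}$ ($o{\left(x,n \right)} = \frac{x + \frac{1}{20}}{n + 48} = \frac{\frac{1}{20} + x}{48 + n}$)
$I{\left(N \right)} = 0$
$- a{\left(o{\left(41,57 \right)},I{\left(-50 \right)} \right)} = - (1088 - \frac{\frac{1}{20} + 41}{48 + 57}) = - (1088 - \frac{1}{105} \cdot \frac{821}{20}) = - (1088 - \frac{821}{2100}) = \left(-1\right) \frac{2283979}{2100} = - \frac{2283979}{2100}$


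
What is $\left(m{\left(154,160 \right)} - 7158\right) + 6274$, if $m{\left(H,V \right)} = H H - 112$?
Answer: $22720$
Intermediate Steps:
$m{\left(H,V \right)} = -112 + H^{2}$ ($m{\left(H,V \right)} = H^{2} - 112 = -112 + H^{2}$)
$\left(m{\left(154,160 \right)} - 7158\right) + 6274 = \left(\left(-112 + 154^{2}\right) - 7158\right) + 6274 = \left(\left(-112 + 23716\right) - 7158\right) + 6274 = \left(23604 - 7158\right) + 6274 = 16446 + 6274 = 22720$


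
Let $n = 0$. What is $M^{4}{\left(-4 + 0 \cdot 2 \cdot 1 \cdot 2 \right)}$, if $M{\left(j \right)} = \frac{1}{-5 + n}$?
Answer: $\frac{1}{625} \approx 0.0016$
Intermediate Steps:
$M{\left(j \right)} = - \frac{1}{5}$ ($M{\left(j \right)} = \frac{1}{-5 + 0} = \frac{1}{-5} = - \frac{1}{5}$)
$M^{4}{\left(-4 + 0 \cdot 2 \cdot 1 \cdot 2 \right)} = \left(- \frac{1}{5}\right)^{4} = \frac{1}{625}$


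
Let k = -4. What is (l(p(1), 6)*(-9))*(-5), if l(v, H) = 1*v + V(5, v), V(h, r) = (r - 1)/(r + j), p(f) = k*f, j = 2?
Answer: -135/2 ≈ -67.500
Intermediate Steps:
p(f) = -4*f
V(h, r) = (-1 + r)/(2 + r) (V(h, r) = (r - 1)/(r + 2) = (-1 + r)/(2 + r))
l(v, H) = v + (-1 + v)/(2 + v) (l(v, H) = 1*v + (-1 + v)/(2 + v) = v + (-1 + v)/(2 + v))
(l(p(1), 6)*(-9))*(-5) = (((-1 - 4*1 + (-4*1)*(2 - 4*1))/(2 - 4*1))*(-9))*(-5) = (((-1 - 4 - 4*(2 - 4))/(2 - 4))*(-9))*(-5) = (((-1 - 4 - 4*(-2))/(-2))*(-9))*(-5) = (-(-1 - 4 + 8)/2*(-9))*(-5) = (-½*3*(-9))*(-5) = -3/2*(-9)*(-5) = (27/2)*(-5) = -135/2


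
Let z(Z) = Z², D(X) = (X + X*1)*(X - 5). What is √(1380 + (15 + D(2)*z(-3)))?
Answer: 3*√143 ≈ 35.875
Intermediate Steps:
D(X) = 2*X*(-5 + X) (D(X) = (X + X)*(-5 + X) = (2*X)*(-5 + X) = 2*X*(-5 + X))
√(1380 + (15 + D(2)*z(-3))) = √(1380 + (15 + (2*2*(-5 + 2))*(-3)²)) = √(1380 + (15 + (2*2*(-3))*9)) = √(1380 + (15 - 12*9)) = √(1380 + (15 - 108)) = √(1380 - 93) = √1287 = 3*√143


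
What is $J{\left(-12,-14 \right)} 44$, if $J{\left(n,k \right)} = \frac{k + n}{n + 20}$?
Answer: $-143$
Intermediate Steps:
$J{\left(n,k \right)} = \frac{k + n}{20 + n}$
$J{\left(-12,-14 \right)} 44 = \frac{-14 - 12}{20 - 12} \cdot 44 = \frac{1}{8} \left(-26\right) 44 = \left(- \frac{13}{4}\right) 44 = -143$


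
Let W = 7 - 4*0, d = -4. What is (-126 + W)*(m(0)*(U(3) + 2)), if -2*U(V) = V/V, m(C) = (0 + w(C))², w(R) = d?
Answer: -2856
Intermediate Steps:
w(R) = -4
m(C) = 16 (m(C) = (0 - 4)² = (-4)² = 16)
W = 7 (W = 7 + 0 = 7)
U(V) = -½ (U(V) = -V/(2*V) = -½*1 = -½)
(-126 + W)*(m(0)*(U(3) + 2)) = (-126 + 7)*(16*(-½ + 2)) = -1904*3/2 = -119*24 = -2856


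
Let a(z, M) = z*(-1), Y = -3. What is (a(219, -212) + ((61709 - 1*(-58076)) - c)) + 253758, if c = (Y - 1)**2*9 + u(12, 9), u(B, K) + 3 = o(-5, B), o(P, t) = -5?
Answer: 373188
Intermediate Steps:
u(B, K) = -8 (u(B, K) = -3 - 5 = -8)
a(z, M) = -z
c = 136 (c = (-3 - 1)**2*9 - 8 = (-4)**2*9 - 8 = 16*9 - 8 = 144 - 8 = 136)
(a(219, -212) + ((61709 - 1*(-58076)) - c)) + 253758 = (-1*219 + ((61709 - 1*(-58076)) - 1*136)) + 253758 = (-219 + ((61709 + 58076) - 136)) + 253758 = (-219 + (119785 - 136)) + 253758 = (-219 + 119649) + 253758 = 119430 + 253758 = 373188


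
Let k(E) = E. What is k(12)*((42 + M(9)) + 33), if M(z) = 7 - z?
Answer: 876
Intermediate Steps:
k(12)*((42 + M(9)) + 33) = 12*((42 + (7 - 1*9)) + 33) = 12*((42 + (7 - 9)) + 33) = 12*((42 - 2) + 33) = 12*(40 + 33) = 12*73 = 876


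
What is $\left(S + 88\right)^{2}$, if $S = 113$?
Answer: $40401$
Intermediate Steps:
$\left(S + 88\right)^{2} = \left(113 + 88\right)^{2} = 201^{2} = 40401$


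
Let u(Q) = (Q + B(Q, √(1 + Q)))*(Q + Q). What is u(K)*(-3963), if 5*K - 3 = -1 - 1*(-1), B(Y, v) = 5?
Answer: -665784/25 ≈ -26631.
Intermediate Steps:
K = ⅗ (K = ⅗ + (-1 - 1*(-1))/5 = ⅗ + (-1 + 1)/5 = ⅗ + (⅕)*0 = ⅗ + 0 = ⅗ ≈ 0.60000)
u(Q) = 2*Q*(5 + Q) (u(Q) = (Q + 5)*(Q + Q) = (5 + Q)*(2*Q) = 2*Q*(5 + Q))
u(K)*(-3963) = (2*(⅗)*(5 + ⅗))*(-3963) = (2*(⅗)*(28/5))*(-3963) = (168/25)*(-3963) = -665784/25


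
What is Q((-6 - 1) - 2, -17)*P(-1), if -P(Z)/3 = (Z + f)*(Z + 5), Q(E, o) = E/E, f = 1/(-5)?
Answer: 72/5 ≈ 14.400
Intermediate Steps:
f = -⅕ ≈ -0.20000
Q(E, o) = 1
P(Z) = -3*(5 + Z)*(-⅕ + Z) (P(Z) = -3*(Z - ⅕)*(Z + 5) = -3*(-⅕ + Z)*(5 + Z) = -3*(5 + Z)*(-⅕ + Z))
Q((-6 - 1) - 2, -17)*P(-1) = 1*(3 - 3*(-1)² - 72/5*(-1)) = 1*(3 - 3*1 + 72/5) = 1*(3 - 3 + 72/5) = 1*(72/5) = 72/5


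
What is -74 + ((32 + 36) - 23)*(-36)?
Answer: -1694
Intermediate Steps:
-74 + ((32 + 36) - 23)*(-36) = -74 + (68 - 23)*(-36) = -74 + 45*(-36) = -74 - 1620 = -1694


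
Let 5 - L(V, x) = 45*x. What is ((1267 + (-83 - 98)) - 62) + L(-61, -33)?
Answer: 2514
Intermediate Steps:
L(V, x) = 5 - 45*x
((1267 + (-83 - 98)) - 62) + L(-61, -33) = ((1267 + (-83 - 98)) - 62) + (5 - 45*(-33)) = ((1267 - 181) - 62) + (5 + 1485) = (1086 - 62) + 1490 = 1024 + 1490 = 2514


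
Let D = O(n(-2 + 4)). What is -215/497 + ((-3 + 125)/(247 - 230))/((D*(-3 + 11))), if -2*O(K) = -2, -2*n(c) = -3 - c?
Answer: 15697/33796 ≈ 0.46446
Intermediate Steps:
n(c) = 3/2 + c/2 (n(c) = -(-3 - c)/2 = 3/2 + c/2)
O(K) = 1 (O(K) = -1/2*(-2) = 1)
D = 1
-215/497 + ((-3 + 125)/(247 - 230))/((D*(-3 + 11))) = -215/497 + ((-3 + 125)/(247 - 230))/((1*(-3 + 11))) = -215*1/497 + (122/17)/((1*8)) = -215/497 + (122*(1/17))/8 = -215/497 + (122/17)*(1/8) = -215/497 + 61/68 = 15697/33796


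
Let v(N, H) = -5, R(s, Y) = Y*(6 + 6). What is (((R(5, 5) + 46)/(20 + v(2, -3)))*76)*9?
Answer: 24168/5 ≈ 4833.6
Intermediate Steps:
R(s, Y) = 12*Y (R(s, Y) = Y*12 = 12*Y)
(((R(5, 5) + 46)/(20 + v(2, -3)))*76)*9 = (((12*5 + 46)/(20 - 5))*76)*9 = (((60 + 46)/15)*76)*9 = ((106*(1/15))*76)*9 = ((106/15)*76)*9 = (8056/15)*9 = 24168/5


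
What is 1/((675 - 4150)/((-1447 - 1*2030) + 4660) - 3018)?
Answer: -1183/3573769 ≈ -0.00033102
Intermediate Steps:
1/((675 - 4150)/((-1447 - 1*2030) + 4660) - 3018) = 1/(-3475/((-1447 - 2030) + 4660) - 3018) = 1/(-3475/(-3477 + 4660) - 3018) = 1/(-3475/1183 - 3018) = 1/(-3573769/1183) = -1183/3573769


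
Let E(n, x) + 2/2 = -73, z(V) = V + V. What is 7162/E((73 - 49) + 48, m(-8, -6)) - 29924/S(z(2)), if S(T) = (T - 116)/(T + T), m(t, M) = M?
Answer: 528527/259 ≈ 2040.6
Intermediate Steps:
z(V) = 2*V
E(n, x) = -74 (E(n, x) = -1 - 73 = -74)
S(T) = (-116 + T)/(2*T) (S(T) = (-116 + T)/((2*T)) = (-116 + T)*(1/(2*T)) = (-116 + T)/(2*T))
7162/E((73 - 49) + 48, m(-8, -6)) - 29924/S(z(2)) = 7162/(-74) - 29924*8/(-116 + 2*2) = 7162*(-1/74) - 29924*8/(-116 + 4) = -3581/37 - 29924/((1/2)*(1/4)*(-112)) = -3581/37 - 29924/(-14) = -3581/37 - 29924*(-1/14) = -3581/37 + 14962/7 = 528527/259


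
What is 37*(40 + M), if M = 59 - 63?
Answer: 1332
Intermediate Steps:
M = -4
37*(40 + M) = 37*(40 - 4) = 37*36 = 1332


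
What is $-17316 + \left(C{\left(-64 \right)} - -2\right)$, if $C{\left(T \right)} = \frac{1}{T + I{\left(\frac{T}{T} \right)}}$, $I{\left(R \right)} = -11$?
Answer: $- \frac{1298551}{75} \approx -17314.0$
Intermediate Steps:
$C{\left(T \right)} = \frac{1}{-11 + T}$ ($C{\left(T \right)} = \frac{1}{T - 11} = \frac{1}{-11 + T}$)
$-17316 + \left(C{\left(-64 \right)} - -2\right) = -17316 + \left(\frac{1}{-11 - 64} - -2\right) = -17316 + \left(\frac{1}{-75} + 2\right) = -17316 + \left(- \frac{1}{75} + 2\right) = -17316 + \frac{149}{75} = - \frac{1298551}{75}$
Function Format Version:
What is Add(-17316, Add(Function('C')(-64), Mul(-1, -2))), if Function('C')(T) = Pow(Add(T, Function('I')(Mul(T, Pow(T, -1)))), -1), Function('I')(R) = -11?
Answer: Rational(-1298551, 75) ≈ -17314.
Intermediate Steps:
Function('C')(T) = Pow(Add(-11, T), -1) (Function('C')(T) = Pow(Add(T, -11), -1) = Pow(Add(-11, T), -1))
Add(-17316, Add(Function('C')(-64), Mul(-1, -2))) = Add(-17316, Add(Pow(Add(-11, -64), -1), Mul(-1, -2))) = Add(-17316, Add(Pow(-75, -1), 2)) = Add(-17316, Add(Rational(-1, 75), 2)) = Add(-17316, Rational(149, 75)) = Rational(-1298551, 75)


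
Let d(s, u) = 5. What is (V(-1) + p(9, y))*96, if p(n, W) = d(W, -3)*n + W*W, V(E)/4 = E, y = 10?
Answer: 13536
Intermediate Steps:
V(E) = 4*E
p(n, W) = W² + 5*n (p(n, W) = 5*n + W*W = 5*n + W² = W² + 5*n)
(V(-1) + p(9, y))*96 = (4*(-1) + (10² + 5*9))*96 = (-4 + (100 + 45))*96 = (-4 + 145)*96 = 141*96 = 13536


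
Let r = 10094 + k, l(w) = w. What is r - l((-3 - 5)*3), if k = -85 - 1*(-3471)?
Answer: 13504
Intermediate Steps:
k = 3386 (k = -85 + 3471 = 3386)
r = 13480 (r = 10094 + 3386 = 13480)
r - l((-3 - 5)*3) = 13480 - (-3 - 5)*3 = 13480 - (-8)*3 = 13480 - 1*(-24) = 13480 + 24 = 13504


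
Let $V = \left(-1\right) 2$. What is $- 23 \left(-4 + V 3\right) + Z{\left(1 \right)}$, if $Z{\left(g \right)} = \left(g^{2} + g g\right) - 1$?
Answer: $231$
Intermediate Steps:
$Z{\left(g \right)} = -1 + 2 g^{2}$ ($Z{\left(g \right)} = \left(g^{2} + g^{2}\right) - 1 = 2 g^{2} - 1 = -1 + 2 g^{2}$)
$V = -2$
$- 23 \left(-4 + V 3\right) + Z{\left(1 \right)} = - 23 \left(-4 - 6\right) - \left(1 - 2 \cdot 1^{2}\right) = - 23 \left(-4 - 6\right) + \left(-1 + 2 \cdot 1\right) = \left(-23\right) \left(-10\right) + \left(-1 + 2\right) = 230 + 1 = 231$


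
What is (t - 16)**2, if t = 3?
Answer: 169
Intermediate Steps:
(t - 16)**2 = (3 - 16)**2 = (-13)**2 = 169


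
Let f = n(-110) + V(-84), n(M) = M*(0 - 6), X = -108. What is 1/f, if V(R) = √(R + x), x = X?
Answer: 55/36316 - I*√3/54474 ≈ 0.0015145 - 3.1796e-5*I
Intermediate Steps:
x = -108
n(M) = -6*M (n(M) = M*(-6) = -6*M)
V(R) = √(-108 + R) (V(R) = √(R - 108) = √(-108 + R))
f = 660 + 8*I*√3 (f = -6*(-110) + √(-108 - 84) = 660 + √(-192) = 660 + 8*I*√3 ≈ 660.0 + 13.856*I)
1/f = 1/(660 + 8*I*√3)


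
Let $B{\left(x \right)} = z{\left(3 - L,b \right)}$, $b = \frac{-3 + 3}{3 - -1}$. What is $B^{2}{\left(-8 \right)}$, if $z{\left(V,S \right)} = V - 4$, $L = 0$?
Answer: $1$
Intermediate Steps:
$b = 0$ ($b = \frac{0}{3 + \left(-2 + 3\right)} = \frac{0}{3 + 1} = \frac{0}{4} = 0 \cdot \frac{1}{4} = 0$)
$z{\left(V,S \right)} = -4 + V$
$B{\left(x \right)} = -1$ ($B{\left(x \right)} = -4 + \left(3 - 0\right) = -4 + \left(3 + 0\right) = -4 + 3 = -1$)
$B^{2}{\left(-8 \right)} = \left(-1\right)^{2} = 1$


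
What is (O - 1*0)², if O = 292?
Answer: 85264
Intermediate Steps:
(O - 1*0)² = (292 - 1*0)² = (292 + 0)² = 292² = 85264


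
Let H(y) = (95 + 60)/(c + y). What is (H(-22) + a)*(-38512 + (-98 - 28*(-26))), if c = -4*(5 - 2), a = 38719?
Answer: -24931867831/17 ≈ -1.4666e+9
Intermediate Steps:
c = -12 (c = -4*3 = -12)
H(y) = 155/(-12 + y) (H(y) = (95 + 60)/(-12 + y) = 155/(-12 + y))
(H(-22) + a)*(-38512 + (-98 - 28*(-26))) = (155/(-12 - 22) + 38719)*(-38512 + (-98 - 28*(-26))) = (155/(-34) + 38719)*(-38512 + (-98 + 728)) = (155*(-1/34) + 38719)*(-38512 + 630) = (-155/34 + 38719)*(-37882) = (1316291/34)*(-37882) = -24931867831/17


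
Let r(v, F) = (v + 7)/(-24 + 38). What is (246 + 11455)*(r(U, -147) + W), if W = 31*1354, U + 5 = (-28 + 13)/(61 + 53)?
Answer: 261286126539/532 ≈ 4.9114e+8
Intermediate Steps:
U = -195/38 (U = -5 + (-28 + 13)/(61 + 53) = -5 - 15/114 = -5 - 15*1/114 = -5 - 5/38 = -195/38 ≈ -5.1316)
W = 41974
r(v, F) = 1/2 + v/14 (r(v, F) = (7 + v)/14 = (7 + v)*(1/14) = 1/2 + v/14)
(246 + 11455)*(r(U, -147) + W) = (246 + 11455)*((1/2 + (1/14)*(-195/38)) + 41974) = 11701*((1/2 - 195/532) + 41974) = 11701*(71/532 + 41974) = 11701*(22330239/532) = 261286126539/532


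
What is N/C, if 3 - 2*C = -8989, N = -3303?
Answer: -3303/4496 ≈ -0.73465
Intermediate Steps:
C = 4496 (C = 3/2 - ½*(-8989) = 3/2 + 8989/2 = 4496)
N/C = -3303/4496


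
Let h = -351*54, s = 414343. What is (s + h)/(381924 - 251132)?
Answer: 395389/130792 ≈ 3.0230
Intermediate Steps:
h = -18954
(s + h)/(381924 - 251132) = (414343 - 18954)/(381924 - 251132) = 395389/130792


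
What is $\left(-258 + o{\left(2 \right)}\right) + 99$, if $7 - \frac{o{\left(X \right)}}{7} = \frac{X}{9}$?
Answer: $- \frac{1004}{9} \approx -111.56$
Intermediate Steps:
$o{\left(X \right)} = 49 - \frac{7 X}{9}$ ($o{\left(X \right)} = 49 - 7 \frac{X}{9} = 49 - \frac{7 X}{9}$)
$\left(-258 + o{\left(2 \right)}\right) + 99 = \left(-258 + \left(49 - \frac{14}{9}\right)\right) + 99 = \left(-258 + \frac{427}{9}\right) + 99 = - \frac{1895}{9} + 99 = - \frac{1004}{9}$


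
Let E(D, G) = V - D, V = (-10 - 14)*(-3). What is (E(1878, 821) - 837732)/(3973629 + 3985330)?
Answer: -839538/7958959 ≈ -0.10548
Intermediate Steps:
V = 72 (V = -24*(-3) = 72)
E(D, G) = 72 - D
(E(1878, 821) - 837732)/(3973629 + 3985330) = ((72 - 1*1878) - 837732)/(3973629 + 3985330) = ((72 - 1878) - 837732)/7958959 = (-1806 - 837732)*(1/7958959) = -839538*1/7958959 = -839538/7958959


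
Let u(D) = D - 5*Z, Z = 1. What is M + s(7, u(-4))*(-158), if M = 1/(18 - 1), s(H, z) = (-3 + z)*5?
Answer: 161161/17 ≈ 9480.1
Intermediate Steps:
u(D) = -5 + D (u(D) = D - 5*1 = D - 5 = -5 + D)
s(H, z) = -15 + 5*z
M = 1/17 ≈ 0.058824
M + s(7, u(-4))*(-158) = 1/17 + (-15 + 5*(-5 - 4))*(-158) = 1/17 + (-15 + 5*(-9))*(-158) = 1/17 + (-15 - 45)*(-158) = 1/17 - 60*(-158) = 1/17 + 9480 = 161161/17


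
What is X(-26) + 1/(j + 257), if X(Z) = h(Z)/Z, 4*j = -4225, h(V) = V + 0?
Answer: 3193/3197 ≈ 0.99875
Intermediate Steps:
h(V) = V
j = -4225/4 (j = (¼)*(-4225) = -4225/4 ≈ -1056.3)
X(Z) = 1 (X(Z) = Z/Z = 1)
X(-26) + 1/(j + 257) = 1 + 1/(-4225/4 + 257) = 1 + 1/(-3197/4) = 1 - 4/3197 = 3193/3197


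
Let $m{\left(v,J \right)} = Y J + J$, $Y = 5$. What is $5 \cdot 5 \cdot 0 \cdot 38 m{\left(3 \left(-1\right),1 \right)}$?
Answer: $0$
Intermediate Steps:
$m{\left(v,J \right)} = 6 J$ ($m{\left(v,J \right)} = 5 J + J = 6 J$)
$5 \cdot 5 \cdot 0 \cdot 38 m{\left(3 \left(-1\right),1 \right)} = 5 \cdot 5 \cdot 0 \cdot 38 \cdot 6 \cdot 1 = 25 \cdot 0 \cdot 38 \cdot 6 = 0 \cdot 38 \cdot 6 = 0 \cdot 6 = 0$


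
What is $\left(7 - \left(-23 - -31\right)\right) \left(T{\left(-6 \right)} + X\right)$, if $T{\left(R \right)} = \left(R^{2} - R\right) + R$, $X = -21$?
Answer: $-15$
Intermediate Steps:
$T{\left(R \right)} = R^{2}$
$\left(7 - \left(-23 - -31\right)\right) \left(T{\left(-6 \right)} + X\right) = \left(7 - \left(-23 - -31\right)\right) \left(\left(-6\right)^{2} - 21\right) = \left(7 - \left(-23 + 31\right)\right) \left(36 - 21\right) = \left(7 - 8\right) 15 = \left(-1\right) 15 = -15$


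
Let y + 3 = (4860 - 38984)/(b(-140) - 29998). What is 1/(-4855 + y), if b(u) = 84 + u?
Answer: -15027/72984104 ≈ -0.00020589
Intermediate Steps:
y = -28019/15027 (y = -3 + (4860 - 38984)/((84 - 140) - 29998) = -3 - 34124/(-56 - 29998) = -3 - 34124/(-30054) = -3 - 34124*(-1/30054) = -3 + 17062/15027 = -28019/15027 ≈ -1.8646)
1/(-4855 + y) = 1/(-4855 - 28019/15027) = 1/(-72984104/15027) = -15027/72984104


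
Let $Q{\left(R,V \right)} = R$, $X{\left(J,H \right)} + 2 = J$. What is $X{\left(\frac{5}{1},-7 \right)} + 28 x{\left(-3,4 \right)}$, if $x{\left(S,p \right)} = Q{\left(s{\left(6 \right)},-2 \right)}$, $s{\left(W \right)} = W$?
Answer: $171$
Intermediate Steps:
$X{\left(J,H \right)} = -2 + J$
$x{\left(S,p \right)} = 6$
$X{\left(\frac{5}{1},-7 \right)} + 28 x{\left(-3,4 \right)} = \left(-2 + \frac{5}{1}\right) + 28 \cdot 6 = \left(-2 + 5 \cdot 1\right) + 168 = \left(-2 + 5\right) + 168 = 3 + 168 = 171$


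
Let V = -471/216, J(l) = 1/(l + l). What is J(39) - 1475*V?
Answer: 3010487/936 ≈ 3216.3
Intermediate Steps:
J(l) = 1/(2*l)
V = -157/72 (V = -471*1/216 = -157/72 ≈ -2.1806)
J(39) - 1475*V = (½)/39 - 1475*(-157/72) = (½)*(1/39) + 231575/72 = 1/78 + 231575/72 = 3010487/936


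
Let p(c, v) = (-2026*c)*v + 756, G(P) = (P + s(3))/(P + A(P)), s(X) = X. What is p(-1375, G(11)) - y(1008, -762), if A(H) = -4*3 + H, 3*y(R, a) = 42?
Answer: 3900792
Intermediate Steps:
y(R, a) = 14 (y(R, a) = (⅓)*42 = 14)
A(H) = -12 + H
G(P) = (3 + P)/(-12 + 2*P) (G(P) = (P + 3)/(P + (-12 + P)) = (3 + P)/(-12 + 2*P))
p(c, v) = 756 - 2026*c*v (p(c, v) = -2026*c*v + 756 = 756 - 2026*c*v)
p(-1375, G(11)) - y(1008, -762) = (756 - 2026*(-1375)*(3 + 11)/(2*(-6 + 11))) - 1*14 = (756 - 2026*(-1375)*(½)*14/5) - 14 = (756 - 2026*(-1375)*(½)*(⅕)*14) - 14 = (756 - 2026*(-1375)*7/5) - 14 = (756 + 3900050) - 14 = 3900806 - 14 = 3900792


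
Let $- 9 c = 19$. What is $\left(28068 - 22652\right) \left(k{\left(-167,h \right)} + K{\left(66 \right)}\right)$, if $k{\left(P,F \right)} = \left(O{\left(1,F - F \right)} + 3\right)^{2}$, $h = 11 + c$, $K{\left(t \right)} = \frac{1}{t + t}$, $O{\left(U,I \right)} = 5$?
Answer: $\frac{11439946}{33} \approx 3.4667 \cdot 10^{5}$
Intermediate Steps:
$c = - \frac{19}{9}$ ($c = \left(- \frac{1}{9}\right) 19 = - \frac{19}{9} \approx -2.1111$)
$K{\left(t \right)} = \frac{1}{2 t}$
$h = \frac{80}{9}$ ($h = 11 - \frac{19}{9} = \frac{80}{9} \approx 8.8889$)
$k{\left(P,F \right)} = 64$ ($k{\left(P,F \right)} = \left(5 + 3\right)^{2} = 8^{2} = 64$)
$\left(28068 - 22652\right) \left(k{\left(-167,h \right)} + K{\left(66 \right)}\right) = \left(28068 - 22652\right) \left(64 + \frac{1}{2 \cdot 66}\right) = 5416 \left(64 + \frac{1}{2} \cdot \frac{1}{66}\right) = 5416 \left(64 + \frac{1}{132}\right) = 5416 \cdot \frac{8449}{132} = \frac{11439946}{33}$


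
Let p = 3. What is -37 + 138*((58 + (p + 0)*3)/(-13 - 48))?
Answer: -11503/61 ≈ -188.57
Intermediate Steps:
-37 + 138*((58 + (p + 0)*3)/(-13 - 48)) = -37 + 138*((58 + (3 + 0)*3)/(-13 - 48)) = -37 + 138*((58 + 3*3)/(-61)) = -37 + 138*((58 + 9)*(-1/61)) = -37 + 138*(67*(-1/61)) = -37 + 138*(-67/61) = -37 - 9246/61 = -11503/61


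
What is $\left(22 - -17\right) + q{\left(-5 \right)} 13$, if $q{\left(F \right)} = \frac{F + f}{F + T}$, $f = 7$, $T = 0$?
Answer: $\frac{169}{5} \approx 33.8$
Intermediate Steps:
$q{\left(F \right)} = \frac{7 + F}{F}$ ($q{\left(F \right)} = \frac{F + 7}{F + 0} = \frac{7 + F}{F}$)
$\left(22 - -17\right) + q{\left(-5 \right)} 13 = \left(22 - -17\right) + \frac{7 - 5}{-5} \cdot 13 = \left(22 + 17\right) + \left(- \frac{1}{5}\right) 2 \cdot 13 = 39 - \frac{26}{5} = \frac{169}{5}$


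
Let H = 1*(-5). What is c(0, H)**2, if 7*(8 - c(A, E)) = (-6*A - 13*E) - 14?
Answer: 25/49 ≈ 0.51020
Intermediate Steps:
H = -5
c(A, E) = 10 + 6*A/7 + 13*E/7 (c(A, E) = 8 - ((-6*A - 13*E) - 14)/7 = 8 - ((-13*E - 6*A) - 14)/7 = 8 - (-14 - 13*E - 6*A)/7 = 8 + (2 + 6*A/7 + 13*E/7) = 10 + 6*A/7 + 13*E/7)
c(0, H)**2 = (10 + (6/7)*0 + (13/7)*(-5))**2 = (10 + 0 - 65/7)**2 = (5/7)**2 = 25/49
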